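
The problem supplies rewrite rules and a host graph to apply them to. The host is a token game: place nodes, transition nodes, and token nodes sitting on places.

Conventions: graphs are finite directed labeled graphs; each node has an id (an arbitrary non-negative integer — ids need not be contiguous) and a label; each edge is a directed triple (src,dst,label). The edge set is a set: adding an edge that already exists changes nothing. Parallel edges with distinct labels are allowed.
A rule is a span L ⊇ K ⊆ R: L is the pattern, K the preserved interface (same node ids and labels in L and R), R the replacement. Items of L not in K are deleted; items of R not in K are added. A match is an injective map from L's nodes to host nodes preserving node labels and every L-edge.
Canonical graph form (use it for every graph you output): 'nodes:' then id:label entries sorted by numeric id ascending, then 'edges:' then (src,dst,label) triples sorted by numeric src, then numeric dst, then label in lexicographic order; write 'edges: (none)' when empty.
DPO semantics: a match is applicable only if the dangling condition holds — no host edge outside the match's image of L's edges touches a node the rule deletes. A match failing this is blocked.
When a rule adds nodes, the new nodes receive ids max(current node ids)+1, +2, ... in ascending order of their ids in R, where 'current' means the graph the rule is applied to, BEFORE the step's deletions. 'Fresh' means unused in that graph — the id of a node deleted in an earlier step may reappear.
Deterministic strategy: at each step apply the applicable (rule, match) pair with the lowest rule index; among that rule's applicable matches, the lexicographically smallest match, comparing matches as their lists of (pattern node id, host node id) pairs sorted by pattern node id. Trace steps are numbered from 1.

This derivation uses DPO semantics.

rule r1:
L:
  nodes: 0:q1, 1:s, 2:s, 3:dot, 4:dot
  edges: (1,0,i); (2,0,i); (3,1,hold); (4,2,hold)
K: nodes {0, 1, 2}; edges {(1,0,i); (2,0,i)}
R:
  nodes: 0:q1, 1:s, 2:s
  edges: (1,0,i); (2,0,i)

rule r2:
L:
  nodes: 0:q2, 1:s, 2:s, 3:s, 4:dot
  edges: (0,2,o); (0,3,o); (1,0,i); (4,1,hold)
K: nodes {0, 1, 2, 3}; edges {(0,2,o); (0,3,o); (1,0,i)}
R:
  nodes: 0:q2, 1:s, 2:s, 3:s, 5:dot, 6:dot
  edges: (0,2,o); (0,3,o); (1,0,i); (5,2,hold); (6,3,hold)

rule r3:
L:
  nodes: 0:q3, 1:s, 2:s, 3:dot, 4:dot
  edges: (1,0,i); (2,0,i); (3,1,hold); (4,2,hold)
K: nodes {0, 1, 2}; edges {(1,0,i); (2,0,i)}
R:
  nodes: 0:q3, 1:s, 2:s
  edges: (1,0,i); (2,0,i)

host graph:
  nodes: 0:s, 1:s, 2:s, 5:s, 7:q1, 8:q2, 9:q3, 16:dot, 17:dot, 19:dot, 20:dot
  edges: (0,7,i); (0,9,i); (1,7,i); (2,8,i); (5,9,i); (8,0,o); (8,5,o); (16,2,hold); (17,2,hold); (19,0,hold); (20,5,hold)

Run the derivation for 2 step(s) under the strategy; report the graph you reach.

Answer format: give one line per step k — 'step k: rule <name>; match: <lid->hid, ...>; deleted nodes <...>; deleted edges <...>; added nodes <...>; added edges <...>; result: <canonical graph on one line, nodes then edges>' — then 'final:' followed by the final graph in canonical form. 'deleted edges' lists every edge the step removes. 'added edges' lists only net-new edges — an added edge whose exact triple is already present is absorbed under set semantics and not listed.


step 1: rule r2; match: 0->8, 1->2, 2->0, 3->5, 4->16; deleted nodes 16; deleted edges (16,2,hold); added nodes 21, 22; added edges (21,0,hold); (22,5,hold); result: nodes: 0:s, 1:s, 2:s, 5:s, 7:q1, 8:q2, 9:q3, 17:dot, 19:dot, 20:dot, 21:dot, 22:dot edges: (0,7,i); (0,9,i); (1,7,i); (2,8,i); (5,9,i); (8,0,o); (8,5,o); (17,2,hold); (19,0,hold); (20,5,hold); (21,0,hold); (22,5,hold)
step 2: rule r2; match: 0->8, 1->2, 2->0, 3->5, 4->17; deleted nodes 17; deleted edges (17,2,hold); added nodes 23, 24; added edges (23,0,hold); (24,5,hold); result: nodes: 0:s, 1:s, 2:s, 5:s, 7:q1, 8:q2, 9:q3, 19:dot, 20:dot, 21:dot, 22:dot, 23:dot, 24:dot edges: (0,7,i); (0,9,i); (1,7,i); (2,8,i); (5,9,i); (8,0,o); (8,5,o); (19,0,hold); (20,5,hold); (21,0,hold); (22,5,hold); (23,0,hold); (24,5,hold)
final:
nodes: 0:s, 1:s, 2:s, 5:s, 7:q1, 8:q2, 9:q3, 19:dot, 20:dot, 21:dot, 22:dot, 23:dot, 24:dot
edges: (0,7,i); (0,9,i); (1,7,i); (2,8,i); (5,9,i); (8,0,o); (8,5,o); (19,0,hold); (20,5,hold); (21,0,hold); (22,5,hold); (23,0,hold); (24,5,hold)


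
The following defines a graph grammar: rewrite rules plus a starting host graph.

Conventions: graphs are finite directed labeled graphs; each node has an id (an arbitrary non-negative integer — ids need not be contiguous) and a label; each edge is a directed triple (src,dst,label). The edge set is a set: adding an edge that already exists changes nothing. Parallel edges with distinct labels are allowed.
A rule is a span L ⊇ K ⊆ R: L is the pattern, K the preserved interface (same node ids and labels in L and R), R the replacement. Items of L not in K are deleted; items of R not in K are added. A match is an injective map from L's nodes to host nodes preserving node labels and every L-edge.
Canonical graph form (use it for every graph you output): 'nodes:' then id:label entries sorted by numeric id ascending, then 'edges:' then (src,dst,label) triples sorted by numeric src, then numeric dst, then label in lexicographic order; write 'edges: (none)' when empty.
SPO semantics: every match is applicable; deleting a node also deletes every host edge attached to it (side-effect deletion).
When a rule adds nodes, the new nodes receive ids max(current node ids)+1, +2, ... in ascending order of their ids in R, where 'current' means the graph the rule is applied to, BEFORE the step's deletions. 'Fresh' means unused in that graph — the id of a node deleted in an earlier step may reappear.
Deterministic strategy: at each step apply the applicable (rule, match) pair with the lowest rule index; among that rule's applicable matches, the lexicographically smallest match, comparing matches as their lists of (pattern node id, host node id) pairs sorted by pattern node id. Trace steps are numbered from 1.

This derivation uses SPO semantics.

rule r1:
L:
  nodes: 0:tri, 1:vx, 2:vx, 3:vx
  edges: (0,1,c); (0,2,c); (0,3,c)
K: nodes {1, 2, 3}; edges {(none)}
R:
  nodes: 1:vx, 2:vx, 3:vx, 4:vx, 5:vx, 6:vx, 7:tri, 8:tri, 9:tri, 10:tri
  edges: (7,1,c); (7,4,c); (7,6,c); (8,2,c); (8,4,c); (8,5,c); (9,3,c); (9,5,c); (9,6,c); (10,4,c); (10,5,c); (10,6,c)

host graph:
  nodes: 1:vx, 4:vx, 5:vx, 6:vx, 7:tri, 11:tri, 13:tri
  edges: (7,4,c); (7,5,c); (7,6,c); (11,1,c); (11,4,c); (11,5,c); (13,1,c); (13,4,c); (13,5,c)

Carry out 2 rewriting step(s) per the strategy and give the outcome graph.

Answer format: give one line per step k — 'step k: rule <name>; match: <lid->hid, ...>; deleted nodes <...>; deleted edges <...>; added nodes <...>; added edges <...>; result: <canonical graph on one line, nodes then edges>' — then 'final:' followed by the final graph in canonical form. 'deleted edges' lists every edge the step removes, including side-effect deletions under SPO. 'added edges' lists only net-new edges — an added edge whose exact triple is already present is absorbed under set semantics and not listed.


step 1: rule r1; match: 0->7, 1->4, 2->5, 3->6; deleted nodes 7; deleted edges (7,4,c); (7,5,c); (7,6,c); added nodes 14, 15, 16, 17, 18, 19, 20; added edges (17,4,c); (17,14,c); (17,16,c); (18,5,c); (18,14,c); (18,15,c); (19,6,c); (19,15,c); (19,16,c); (20,14,c); (20,15,c); (20,16,c); result: nodes: 1:vx, 4:vx, 5:vx, 6:vx, 11:tri, 13:tri, 14:vx, 15:vx, 16:vx, 17:tri, 18:tri, 19:tri, 20:tri edges: (11,1,c); (11,4,c); (11,5,c); (13,1,c); (13,4,c); (13,5,c); (17,4,c); (17,14,c); (17,16,c); (18,5,c); (18,14,c); (18,15,c); (19,6,c); (19,15,c); (19,16,c); (20,14,c); (20,15,c); (20,16,c)
step 2: rule r1; match: 0->11, 1->1, 2->4, 3->5; deleted nodes 11; deleted edges (11,1,c); (11,4,c); (11,5,c); added nodes 21, 22, 23, 24, 25, 26, 27; added edges (24,1,c); (24,21,c); (24,23,c); (25,4,c); (25,21,c); (25,22,c); (26,5,c); (26,22,c); (26,23,c); (27,21,c); (27,22,c); (27,23,c); result: nodes: 1:vx, 4:vx, 5:vx, 6:vx, 13:tri, 14:vx, 15:vx, 16:vx, 17:tri, 18:tri, 19:tri, 20:tri, 21:vx, 22:vx, 23:vx, 24:tri, 25:tri, 26:tri, 27:tri edges: (13,1,c); (13,4,c); (13,5,c); (17,4,c); (17,14,c); (17,16,c); (18,5,c); (18,14,c); (18,15,c); (19,6,c); (19,15,c); (19,16,c); (20,14,c); (20,15,c); (20,16,c); (24,1,c); (24,21,c); (24,23,c); (25,4,c); (25,21,c); (25,22,c); (26,5,c); (26,22,c); (26,23,c); (27,21,c); (27,22,c); (27,23,c)
final:
nodes: 1:vx, 4:vx, 5:vx, 6:vx, 13:tri, 14:vx, 15:vx, 16:vx, 17:tri, 18:tri, 19:tri, 20:tri, 21:vx, 22:vx, 23:vx, 24:tri, 25:tri, 26:tri, 27:tri
edges: (13,1,c); (13,4,c); (13,5,c); (17,4,c); (17,14,c); (17,16,c); (18,5,c); (18,14,c); (18,15,c); (19,6,c); (19,15,c); (19,16,c); (20,14,c); (20,15,c); (20,16,c); (24,1,c); (24,21,c); (24,23,c); (25,4,c); (25,21,c); (25,22,c); (26,5,c); (26,22,c); (26,23,c); (27,21,c); (27,22,c); (27,23,c)


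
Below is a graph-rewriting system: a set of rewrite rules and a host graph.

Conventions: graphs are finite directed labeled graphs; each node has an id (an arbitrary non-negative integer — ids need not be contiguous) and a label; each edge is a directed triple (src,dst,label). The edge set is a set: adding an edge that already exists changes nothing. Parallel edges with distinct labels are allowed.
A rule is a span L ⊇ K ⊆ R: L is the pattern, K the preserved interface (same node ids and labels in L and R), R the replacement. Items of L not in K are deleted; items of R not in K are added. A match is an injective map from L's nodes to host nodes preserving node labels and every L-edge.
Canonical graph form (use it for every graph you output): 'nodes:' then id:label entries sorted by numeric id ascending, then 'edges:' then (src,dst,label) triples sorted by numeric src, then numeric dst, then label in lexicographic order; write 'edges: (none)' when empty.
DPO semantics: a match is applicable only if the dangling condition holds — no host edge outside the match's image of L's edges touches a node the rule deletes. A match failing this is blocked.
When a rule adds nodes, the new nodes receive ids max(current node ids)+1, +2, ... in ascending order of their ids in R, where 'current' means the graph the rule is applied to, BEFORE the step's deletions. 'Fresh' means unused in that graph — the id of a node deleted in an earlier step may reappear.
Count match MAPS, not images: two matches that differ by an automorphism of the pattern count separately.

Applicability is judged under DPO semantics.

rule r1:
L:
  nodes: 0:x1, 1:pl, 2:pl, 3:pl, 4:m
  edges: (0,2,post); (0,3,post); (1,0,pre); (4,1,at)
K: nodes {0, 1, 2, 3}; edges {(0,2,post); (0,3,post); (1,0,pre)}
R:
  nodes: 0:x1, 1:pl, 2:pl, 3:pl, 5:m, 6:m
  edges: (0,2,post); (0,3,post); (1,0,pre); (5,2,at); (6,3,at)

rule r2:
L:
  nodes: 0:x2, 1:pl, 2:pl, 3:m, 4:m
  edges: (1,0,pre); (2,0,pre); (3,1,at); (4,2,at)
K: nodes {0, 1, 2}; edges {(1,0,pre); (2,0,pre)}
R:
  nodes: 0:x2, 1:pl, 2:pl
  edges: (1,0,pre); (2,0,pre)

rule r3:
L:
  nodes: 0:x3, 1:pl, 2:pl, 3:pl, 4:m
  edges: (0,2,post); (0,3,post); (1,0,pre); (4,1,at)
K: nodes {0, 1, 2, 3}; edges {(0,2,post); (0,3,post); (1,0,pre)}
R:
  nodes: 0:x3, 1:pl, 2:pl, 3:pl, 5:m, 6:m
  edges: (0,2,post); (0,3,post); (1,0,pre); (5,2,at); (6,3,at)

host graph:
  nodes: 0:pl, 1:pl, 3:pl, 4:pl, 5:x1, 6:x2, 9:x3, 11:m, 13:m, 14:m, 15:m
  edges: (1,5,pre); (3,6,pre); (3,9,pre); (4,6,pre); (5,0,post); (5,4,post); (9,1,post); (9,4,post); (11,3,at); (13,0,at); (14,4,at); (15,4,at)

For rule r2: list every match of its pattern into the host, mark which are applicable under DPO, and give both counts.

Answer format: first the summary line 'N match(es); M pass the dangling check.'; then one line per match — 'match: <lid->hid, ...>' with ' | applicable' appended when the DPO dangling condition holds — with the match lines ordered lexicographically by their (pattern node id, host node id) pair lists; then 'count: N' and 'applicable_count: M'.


4 match(es); 4 pass the dangling check.
match: 0->6, 1->3, 2->4, 3->11, 4->14 | applicable
match: 0->6, 1->3, 2->4, 3->11, 4->15 | applicable
match: 0->6, 1->4, 2->3, 3->14, 4->11 | applicable
match: 0->6, 1->4, 2->3, 3->15, 4->11 | applicable
count: 4
applicable_count: 4


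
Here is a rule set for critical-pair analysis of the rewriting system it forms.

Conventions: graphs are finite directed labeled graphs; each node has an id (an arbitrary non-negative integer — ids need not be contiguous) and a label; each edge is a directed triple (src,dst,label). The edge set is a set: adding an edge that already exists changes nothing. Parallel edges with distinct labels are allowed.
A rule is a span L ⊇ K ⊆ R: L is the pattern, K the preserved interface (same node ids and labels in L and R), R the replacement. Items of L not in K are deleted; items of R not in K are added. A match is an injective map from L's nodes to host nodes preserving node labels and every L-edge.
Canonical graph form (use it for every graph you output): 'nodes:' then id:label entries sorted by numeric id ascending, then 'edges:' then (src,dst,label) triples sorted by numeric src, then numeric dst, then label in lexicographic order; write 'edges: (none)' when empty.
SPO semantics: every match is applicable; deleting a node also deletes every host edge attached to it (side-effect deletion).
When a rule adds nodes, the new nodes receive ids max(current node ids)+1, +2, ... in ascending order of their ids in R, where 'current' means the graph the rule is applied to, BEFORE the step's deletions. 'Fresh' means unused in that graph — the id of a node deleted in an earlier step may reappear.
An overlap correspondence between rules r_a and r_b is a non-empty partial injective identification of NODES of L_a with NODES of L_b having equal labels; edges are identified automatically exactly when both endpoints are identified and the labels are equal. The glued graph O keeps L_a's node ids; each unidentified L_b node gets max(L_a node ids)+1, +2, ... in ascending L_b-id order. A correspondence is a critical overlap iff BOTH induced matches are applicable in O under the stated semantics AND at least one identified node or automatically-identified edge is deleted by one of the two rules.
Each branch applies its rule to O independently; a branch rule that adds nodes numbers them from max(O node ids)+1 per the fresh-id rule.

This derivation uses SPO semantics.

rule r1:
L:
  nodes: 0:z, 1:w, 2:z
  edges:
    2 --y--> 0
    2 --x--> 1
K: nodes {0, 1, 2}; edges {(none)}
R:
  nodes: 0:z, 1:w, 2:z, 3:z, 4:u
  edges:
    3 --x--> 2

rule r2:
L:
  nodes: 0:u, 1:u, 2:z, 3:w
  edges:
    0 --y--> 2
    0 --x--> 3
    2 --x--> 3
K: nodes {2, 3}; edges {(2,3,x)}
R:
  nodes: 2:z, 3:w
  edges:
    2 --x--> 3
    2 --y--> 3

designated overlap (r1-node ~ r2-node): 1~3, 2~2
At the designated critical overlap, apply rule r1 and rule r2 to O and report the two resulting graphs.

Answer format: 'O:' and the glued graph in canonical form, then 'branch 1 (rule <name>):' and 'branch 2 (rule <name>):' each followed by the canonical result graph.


O:
nodes: 0:z, 1:w, 2:z, 3:u, 4:u
edges: (2,0,y); (2,1,x); (3,1,x); (3,2,y)
branch 1 (rule r1):
nodes: 0:z, 1:w, 2:z, 3:u, 4:u, 5:z, 6:u
edges: (3,1,x); (3,2,y); (5,2,x)
branch 2 (rule r2):
nodes: 0:z, 1:w, 2:z
edges: (2,0,y); (2,1,x); (2,1,y)


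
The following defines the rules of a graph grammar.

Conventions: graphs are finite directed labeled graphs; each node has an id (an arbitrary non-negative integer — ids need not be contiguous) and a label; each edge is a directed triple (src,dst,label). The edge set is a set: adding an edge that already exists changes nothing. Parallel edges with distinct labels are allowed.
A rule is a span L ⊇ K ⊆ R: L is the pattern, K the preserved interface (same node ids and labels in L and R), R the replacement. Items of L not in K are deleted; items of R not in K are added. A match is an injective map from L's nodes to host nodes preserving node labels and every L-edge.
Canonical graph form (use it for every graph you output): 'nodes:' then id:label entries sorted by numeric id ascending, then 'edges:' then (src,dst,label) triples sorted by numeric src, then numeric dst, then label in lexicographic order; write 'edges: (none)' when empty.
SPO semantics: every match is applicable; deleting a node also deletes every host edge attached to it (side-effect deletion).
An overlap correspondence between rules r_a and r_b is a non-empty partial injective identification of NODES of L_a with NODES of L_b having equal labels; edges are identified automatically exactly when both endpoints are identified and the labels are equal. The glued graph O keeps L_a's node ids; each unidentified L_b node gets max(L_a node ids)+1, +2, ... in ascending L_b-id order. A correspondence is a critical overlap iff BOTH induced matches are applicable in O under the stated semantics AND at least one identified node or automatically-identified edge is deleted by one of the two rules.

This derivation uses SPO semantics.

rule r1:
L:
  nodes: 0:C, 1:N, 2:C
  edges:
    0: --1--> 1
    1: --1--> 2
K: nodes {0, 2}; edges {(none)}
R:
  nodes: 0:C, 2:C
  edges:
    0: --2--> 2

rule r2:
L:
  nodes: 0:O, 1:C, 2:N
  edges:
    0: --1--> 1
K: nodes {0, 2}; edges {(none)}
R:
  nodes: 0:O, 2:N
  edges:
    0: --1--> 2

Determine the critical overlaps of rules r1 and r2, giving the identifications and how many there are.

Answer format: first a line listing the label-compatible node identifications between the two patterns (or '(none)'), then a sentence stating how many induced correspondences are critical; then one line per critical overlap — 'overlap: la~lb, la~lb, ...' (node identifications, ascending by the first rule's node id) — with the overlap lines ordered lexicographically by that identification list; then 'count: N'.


label-compatible node identifications between L(r1) and L(r2): 0~1, 1~2, 2~1
5 of the induced correspondences are critical overlaps of r1 and r2.
overlap: 0~1
overlap: 0~1, 1~2
overlap: 1~2
overlap: 1~2, 2~1
overlap: 2~1
count: 5


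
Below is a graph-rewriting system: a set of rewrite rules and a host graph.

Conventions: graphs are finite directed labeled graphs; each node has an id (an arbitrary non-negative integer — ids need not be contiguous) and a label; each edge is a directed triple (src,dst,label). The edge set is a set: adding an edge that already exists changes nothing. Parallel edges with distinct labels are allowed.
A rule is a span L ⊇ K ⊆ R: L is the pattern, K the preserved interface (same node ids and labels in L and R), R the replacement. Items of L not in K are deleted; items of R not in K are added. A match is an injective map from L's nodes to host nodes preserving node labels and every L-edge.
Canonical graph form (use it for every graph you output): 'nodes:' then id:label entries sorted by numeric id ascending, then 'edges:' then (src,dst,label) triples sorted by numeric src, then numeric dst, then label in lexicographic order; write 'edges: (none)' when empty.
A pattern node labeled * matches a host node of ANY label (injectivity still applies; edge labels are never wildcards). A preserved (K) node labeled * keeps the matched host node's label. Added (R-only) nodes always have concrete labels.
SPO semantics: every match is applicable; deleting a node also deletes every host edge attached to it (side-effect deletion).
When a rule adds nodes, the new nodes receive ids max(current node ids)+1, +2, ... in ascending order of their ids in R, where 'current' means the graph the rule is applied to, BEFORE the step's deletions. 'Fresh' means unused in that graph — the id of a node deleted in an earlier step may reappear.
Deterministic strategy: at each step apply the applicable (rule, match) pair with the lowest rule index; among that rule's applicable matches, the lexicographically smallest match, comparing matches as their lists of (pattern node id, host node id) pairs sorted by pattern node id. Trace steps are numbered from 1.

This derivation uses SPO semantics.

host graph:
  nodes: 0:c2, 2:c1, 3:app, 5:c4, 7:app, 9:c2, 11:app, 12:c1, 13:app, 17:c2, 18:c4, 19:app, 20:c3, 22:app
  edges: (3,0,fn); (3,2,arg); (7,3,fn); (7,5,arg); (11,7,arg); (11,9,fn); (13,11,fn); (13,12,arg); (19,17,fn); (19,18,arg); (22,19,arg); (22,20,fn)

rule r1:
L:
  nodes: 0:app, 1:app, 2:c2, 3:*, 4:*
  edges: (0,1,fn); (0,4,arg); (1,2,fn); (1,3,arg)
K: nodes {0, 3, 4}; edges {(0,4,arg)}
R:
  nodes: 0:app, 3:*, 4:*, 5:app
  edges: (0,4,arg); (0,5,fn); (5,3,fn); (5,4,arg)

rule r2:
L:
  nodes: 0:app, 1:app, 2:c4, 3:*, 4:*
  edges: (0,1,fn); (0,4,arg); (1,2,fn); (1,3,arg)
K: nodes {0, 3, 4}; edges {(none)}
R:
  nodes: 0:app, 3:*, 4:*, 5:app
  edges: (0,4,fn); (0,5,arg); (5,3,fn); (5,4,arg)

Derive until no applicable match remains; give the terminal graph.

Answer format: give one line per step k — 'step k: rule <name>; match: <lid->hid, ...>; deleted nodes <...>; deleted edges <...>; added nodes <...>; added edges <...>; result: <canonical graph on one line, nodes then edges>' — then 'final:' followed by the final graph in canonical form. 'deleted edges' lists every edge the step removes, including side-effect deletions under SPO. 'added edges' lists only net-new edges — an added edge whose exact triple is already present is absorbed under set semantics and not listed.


step 1: rule r1; match: 0->7, 1->3, 2->0, 3->2, 4->5; deleted nodes 0, 3; deleted edges (3,0,fn); (3,2,arg); (7,3,fn); added nodes 23; added edges (7,23,fn); (23,2,fn); (23,5,arg); result: nodes: 2:c1, 5:c4, 7:app, 9:c2, 11:app, 12:c1, 13:app, 17:c2, 18:c4, 19:app, 20:c3, 22:app, 23:app edges: (7,5,arg); (7,23,fn); (11,7,arg); (11,9,fn); (13,11,fn); (13,12,arg); (19,17,fn); (19,18,arg); (22,19,arg); (22,20,fn); (23,2,fn); (23,5,arg)
step 2: rule r1; match: 0->13, 1->11, 2->9, 3->7, 4->12; deleted nodes 9, 11; deleted edges (11,7,arg); (11,9,fn); (13,11,fn); added nodes 24; added edges (13,24,fn); (24,7,fn); (24,12,arg); result: nodes: 2:c1, 5:c4, 7:app, 12:c1, 13:app, 17:c2, 18:c4, 19:app, 20:c3, 22:app, 23:app, 24:app edges: (7,5,arg); (7,23,fn); (13,12,arg); (13,24,fn); (19,17,fn); (19,18,arg); (22,19,arg); (22,20,fn); (23,2,fn); (23,5,arg); (24,7,fn); (24,12,arg)
final:
nodes: 2:c1, 5:c4, 7:app, 12:c1, 13:app, 17:c2, 18:c4, 19:app, 20:c3, 22:app, 23:app, 24:app
edges: (7,5,arg); (7,23,fn); (13,12,arg); (13,24,fn); (19,17,fn); (19,18,arg); (22,19,arg); (22,20,fn); (23,2,fn); (23,5,arg); (24,7,fn); (24,12,arg)


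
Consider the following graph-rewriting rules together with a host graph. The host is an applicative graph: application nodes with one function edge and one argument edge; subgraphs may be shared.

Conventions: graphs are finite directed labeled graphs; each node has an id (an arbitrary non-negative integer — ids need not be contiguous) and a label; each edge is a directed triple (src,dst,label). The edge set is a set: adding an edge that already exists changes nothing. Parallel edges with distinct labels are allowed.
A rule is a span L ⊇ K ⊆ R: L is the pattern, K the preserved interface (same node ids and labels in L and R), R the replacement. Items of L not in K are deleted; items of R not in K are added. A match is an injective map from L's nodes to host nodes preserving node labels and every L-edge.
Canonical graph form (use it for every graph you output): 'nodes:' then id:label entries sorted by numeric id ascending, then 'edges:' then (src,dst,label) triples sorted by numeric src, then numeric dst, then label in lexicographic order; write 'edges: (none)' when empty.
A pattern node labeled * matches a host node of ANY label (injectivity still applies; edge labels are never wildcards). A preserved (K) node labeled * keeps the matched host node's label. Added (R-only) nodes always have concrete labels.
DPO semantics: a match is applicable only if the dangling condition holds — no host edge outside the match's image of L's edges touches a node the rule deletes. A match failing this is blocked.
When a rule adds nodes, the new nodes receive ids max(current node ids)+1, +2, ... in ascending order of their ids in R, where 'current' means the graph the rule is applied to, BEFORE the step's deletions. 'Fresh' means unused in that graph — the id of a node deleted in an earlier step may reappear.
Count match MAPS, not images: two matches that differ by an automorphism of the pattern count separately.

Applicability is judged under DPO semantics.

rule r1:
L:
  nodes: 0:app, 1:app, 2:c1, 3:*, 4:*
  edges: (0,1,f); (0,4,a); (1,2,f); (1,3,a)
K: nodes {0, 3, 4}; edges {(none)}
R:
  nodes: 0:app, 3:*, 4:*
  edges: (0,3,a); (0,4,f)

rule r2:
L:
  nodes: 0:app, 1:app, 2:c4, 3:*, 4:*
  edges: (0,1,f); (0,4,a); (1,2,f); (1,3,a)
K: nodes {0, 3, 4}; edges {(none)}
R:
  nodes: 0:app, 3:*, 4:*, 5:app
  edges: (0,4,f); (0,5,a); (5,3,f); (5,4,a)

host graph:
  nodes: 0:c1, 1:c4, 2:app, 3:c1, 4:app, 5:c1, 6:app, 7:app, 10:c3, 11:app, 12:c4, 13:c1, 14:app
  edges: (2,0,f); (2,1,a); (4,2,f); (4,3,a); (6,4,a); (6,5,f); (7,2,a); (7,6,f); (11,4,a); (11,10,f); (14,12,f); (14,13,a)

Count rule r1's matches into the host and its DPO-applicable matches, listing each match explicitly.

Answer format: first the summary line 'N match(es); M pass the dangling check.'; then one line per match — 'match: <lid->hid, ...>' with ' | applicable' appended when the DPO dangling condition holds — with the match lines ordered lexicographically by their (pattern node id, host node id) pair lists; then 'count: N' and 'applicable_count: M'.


2 match(es); 1 pass the dangling check.
match: 0->4, 1->2, 2->0, 3->1, 4->3
match: 0->7, 1->6, 2->5, 3->4, 4->2 | applicable
count: 2
applicable_count: 1


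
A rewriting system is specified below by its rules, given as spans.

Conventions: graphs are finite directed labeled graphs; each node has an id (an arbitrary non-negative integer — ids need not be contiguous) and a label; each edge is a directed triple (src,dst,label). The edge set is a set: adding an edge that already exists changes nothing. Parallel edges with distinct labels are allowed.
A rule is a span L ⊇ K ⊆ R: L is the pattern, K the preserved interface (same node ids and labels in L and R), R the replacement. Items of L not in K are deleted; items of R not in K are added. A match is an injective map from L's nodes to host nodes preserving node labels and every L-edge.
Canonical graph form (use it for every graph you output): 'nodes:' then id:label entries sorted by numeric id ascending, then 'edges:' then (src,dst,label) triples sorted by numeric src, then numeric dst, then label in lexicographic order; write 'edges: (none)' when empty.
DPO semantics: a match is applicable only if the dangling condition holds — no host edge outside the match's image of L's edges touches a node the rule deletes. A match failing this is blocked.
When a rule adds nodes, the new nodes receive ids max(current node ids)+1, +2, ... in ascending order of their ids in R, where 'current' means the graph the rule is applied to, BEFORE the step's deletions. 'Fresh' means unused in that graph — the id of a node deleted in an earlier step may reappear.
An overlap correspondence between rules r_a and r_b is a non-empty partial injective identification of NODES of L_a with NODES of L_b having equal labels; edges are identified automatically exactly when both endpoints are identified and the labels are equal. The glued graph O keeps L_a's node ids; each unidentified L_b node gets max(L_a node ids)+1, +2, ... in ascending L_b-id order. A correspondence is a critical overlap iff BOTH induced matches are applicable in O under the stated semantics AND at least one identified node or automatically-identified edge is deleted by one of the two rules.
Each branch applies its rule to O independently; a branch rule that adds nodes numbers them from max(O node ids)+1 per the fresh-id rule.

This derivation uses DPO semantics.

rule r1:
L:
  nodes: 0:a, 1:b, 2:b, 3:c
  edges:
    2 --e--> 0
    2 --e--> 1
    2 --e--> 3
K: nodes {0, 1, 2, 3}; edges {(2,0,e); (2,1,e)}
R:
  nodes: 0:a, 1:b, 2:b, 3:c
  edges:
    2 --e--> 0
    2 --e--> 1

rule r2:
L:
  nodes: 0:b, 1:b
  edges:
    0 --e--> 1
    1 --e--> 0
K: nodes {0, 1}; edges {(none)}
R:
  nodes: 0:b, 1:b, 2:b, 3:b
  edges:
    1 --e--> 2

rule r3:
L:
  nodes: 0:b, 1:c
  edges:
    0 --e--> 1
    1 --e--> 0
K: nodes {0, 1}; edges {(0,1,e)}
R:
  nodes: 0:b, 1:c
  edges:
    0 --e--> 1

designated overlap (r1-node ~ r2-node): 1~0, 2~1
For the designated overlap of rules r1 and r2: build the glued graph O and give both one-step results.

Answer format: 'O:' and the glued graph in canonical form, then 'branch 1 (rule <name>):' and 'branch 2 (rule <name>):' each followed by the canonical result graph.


O:
nodes: 0:a, 1:b, 2:b, 3:c
edges: (1,2,e); (2,0,e); (2,1,e); (2,3,e)
branch 1 (rule r1):
nodes: 0:a, 1:b, 2:b, 3:c
edges: (1,2,e); (2,0,e); (2,1,e)
branch 2 (rule r2):
nodes: 0:a, 1:b, 2:b, 3:c, 4:b, 5:b
edges: (2,0,e); (2,3,e); (2,4,e)


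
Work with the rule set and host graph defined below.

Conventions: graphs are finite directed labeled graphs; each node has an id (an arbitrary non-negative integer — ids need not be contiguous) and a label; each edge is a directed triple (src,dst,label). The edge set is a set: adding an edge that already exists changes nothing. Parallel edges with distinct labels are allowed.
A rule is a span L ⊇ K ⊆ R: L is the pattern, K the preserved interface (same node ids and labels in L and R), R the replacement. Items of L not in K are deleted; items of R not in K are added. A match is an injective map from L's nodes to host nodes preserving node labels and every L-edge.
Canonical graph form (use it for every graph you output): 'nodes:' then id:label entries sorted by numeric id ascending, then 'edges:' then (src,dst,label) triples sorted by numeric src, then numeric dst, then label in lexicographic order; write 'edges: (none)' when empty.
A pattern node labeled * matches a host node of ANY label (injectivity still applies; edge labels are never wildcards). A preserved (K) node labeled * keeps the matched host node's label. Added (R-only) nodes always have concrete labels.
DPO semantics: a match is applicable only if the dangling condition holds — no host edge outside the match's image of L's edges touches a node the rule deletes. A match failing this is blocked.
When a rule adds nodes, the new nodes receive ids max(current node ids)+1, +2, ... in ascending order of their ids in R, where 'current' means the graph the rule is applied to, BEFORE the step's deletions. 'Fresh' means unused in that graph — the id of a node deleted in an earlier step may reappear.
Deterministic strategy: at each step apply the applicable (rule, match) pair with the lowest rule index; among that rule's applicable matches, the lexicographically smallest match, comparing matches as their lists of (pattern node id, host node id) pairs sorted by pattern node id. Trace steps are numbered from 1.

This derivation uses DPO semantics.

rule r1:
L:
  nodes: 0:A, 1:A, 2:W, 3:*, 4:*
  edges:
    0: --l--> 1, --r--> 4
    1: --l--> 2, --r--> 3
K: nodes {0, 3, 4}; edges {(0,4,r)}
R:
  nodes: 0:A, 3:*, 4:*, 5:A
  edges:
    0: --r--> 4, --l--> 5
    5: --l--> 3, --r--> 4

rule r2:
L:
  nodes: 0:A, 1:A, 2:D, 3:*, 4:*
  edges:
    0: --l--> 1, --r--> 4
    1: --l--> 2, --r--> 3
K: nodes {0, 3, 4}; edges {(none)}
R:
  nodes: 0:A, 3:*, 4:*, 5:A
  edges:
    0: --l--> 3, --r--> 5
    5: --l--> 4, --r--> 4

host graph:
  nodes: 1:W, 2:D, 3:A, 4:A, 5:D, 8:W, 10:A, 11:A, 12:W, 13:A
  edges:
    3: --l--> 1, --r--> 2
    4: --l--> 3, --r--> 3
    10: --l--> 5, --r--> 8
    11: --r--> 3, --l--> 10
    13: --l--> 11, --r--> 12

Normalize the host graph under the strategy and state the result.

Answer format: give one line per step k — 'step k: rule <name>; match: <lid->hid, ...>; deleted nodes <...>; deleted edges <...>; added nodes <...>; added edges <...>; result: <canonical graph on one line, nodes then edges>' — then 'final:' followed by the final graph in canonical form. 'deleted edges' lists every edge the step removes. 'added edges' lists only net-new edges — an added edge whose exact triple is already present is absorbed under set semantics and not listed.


step 1: rule r2; match: 0->11, 1->10, 2->5, 3->8, 4->3; deleted nodes 5, 10; deleted edges (10,5,l); (10,8,r); (11,3,r); (11,10,l); added nodes 14; added edges (11,8,l); (11,14,r); (14,3,l); (14,3,r); result: nodes: 1:W, 2:D, 3:A, 4:A, 8:W, 11:A, 12:W, 13:A, 14:A edges: (3,1,l); (3,2,r); (4,3,l); (4,3,r); (11,8,l); (11,14,r); (13,11,l); (13,12,r); (14,3,l); (14,3,r)
step 2: rule r1; match: 0->13, 1->11, 2->8, 3->14, 4->12; deleted nodes 8, 11; deleted edges (11,8,l); (11,14,r); (13,11,l); added nodes 15; added edges (13,15,l); (15,12,r); (15,14,l); result: nodes: 1:W, 2:D, 3:A, 4:A, 12:W, 13:A, 14:A, 15:A edges: (3,1,l); (3,2,r); (4,3,l); (4,3,r); (13,12,r); (13,15,l); (14,3,l); (14,3,r); (15,12,r); (15,14,l)
final:
nodes: 1:W, 2:D, 3:A, 4:A, 12:W, 13:A, 14:A, 15:A
edges: (3,1,l); (3,2,r); (4,3,l); (4,3,r); (13,12,r); (13,15,l); (14,3,l); (14,3,r); (15,12,r); (15,14,l)


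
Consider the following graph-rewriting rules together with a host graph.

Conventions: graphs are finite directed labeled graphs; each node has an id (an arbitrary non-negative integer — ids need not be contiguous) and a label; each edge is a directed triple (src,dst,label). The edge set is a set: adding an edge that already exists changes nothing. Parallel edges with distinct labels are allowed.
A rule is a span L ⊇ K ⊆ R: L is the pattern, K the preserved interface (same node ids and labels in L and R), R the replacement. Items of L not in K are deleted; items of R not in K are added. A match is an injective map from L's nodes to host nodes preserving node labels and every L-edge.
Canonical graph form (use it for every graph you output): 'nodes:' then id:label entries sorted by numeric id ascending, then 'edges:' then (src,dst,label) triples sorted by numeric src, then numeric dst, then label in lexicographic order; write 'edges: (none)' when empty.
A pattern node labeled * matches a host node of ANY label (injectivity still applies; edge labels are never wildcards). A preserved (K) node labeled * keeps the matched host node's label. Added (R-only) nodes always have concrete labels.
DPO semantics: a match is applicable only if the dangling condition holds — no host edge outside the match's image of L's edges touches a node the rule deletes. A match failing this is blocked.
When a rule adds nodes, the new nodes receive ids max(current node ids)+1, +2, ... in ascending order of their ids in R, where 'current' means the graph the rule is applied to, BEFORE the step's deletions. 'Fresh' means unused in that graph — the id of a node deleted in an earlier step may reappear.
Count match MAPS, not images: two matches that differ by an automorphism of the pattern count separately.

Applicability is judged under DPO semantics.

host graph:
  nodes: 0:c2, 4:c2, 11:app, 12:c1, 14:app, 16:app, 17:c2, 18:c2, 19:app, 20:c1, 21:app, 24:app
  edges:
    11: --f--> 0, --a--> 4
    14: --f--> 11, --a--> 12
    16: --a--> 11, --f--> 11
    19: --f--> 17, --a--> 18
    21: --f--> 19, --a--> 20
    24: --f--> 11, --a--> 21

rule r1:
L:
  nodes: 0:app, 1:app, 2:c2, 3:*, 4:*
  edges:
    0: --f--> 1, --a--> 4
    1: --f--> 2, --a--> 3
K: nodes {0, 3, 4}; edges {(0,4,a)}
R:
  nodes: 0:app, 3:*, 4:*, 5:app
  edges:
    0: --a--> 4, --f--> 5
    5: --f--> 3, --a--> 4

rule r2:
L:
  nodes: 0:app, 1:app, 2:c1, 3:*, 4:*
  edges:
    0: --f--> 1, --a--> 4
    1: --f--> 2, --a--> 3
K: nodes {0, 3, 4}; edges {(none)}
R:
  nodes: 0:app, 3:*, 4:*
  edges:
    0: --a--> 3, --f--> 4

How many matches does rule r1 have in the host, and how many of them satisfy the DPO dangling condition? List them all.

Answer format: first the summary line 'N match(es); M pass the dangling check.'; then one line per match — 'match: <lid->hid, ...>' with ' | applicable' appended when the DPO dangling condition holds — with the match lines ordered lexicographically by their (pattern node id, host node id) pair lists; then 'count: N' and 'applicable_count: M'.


3 match(es); 1 pass the dangling check.
match: 0->14, 1->11, 2->0, 3->4, 4->12
match: 0->21, 1->19, 2->17, 3->18, 4->20 | applicable
match: 0->24, 1->11, 2->0, 3->4, 4->21
count: 3
applicable_count: 1


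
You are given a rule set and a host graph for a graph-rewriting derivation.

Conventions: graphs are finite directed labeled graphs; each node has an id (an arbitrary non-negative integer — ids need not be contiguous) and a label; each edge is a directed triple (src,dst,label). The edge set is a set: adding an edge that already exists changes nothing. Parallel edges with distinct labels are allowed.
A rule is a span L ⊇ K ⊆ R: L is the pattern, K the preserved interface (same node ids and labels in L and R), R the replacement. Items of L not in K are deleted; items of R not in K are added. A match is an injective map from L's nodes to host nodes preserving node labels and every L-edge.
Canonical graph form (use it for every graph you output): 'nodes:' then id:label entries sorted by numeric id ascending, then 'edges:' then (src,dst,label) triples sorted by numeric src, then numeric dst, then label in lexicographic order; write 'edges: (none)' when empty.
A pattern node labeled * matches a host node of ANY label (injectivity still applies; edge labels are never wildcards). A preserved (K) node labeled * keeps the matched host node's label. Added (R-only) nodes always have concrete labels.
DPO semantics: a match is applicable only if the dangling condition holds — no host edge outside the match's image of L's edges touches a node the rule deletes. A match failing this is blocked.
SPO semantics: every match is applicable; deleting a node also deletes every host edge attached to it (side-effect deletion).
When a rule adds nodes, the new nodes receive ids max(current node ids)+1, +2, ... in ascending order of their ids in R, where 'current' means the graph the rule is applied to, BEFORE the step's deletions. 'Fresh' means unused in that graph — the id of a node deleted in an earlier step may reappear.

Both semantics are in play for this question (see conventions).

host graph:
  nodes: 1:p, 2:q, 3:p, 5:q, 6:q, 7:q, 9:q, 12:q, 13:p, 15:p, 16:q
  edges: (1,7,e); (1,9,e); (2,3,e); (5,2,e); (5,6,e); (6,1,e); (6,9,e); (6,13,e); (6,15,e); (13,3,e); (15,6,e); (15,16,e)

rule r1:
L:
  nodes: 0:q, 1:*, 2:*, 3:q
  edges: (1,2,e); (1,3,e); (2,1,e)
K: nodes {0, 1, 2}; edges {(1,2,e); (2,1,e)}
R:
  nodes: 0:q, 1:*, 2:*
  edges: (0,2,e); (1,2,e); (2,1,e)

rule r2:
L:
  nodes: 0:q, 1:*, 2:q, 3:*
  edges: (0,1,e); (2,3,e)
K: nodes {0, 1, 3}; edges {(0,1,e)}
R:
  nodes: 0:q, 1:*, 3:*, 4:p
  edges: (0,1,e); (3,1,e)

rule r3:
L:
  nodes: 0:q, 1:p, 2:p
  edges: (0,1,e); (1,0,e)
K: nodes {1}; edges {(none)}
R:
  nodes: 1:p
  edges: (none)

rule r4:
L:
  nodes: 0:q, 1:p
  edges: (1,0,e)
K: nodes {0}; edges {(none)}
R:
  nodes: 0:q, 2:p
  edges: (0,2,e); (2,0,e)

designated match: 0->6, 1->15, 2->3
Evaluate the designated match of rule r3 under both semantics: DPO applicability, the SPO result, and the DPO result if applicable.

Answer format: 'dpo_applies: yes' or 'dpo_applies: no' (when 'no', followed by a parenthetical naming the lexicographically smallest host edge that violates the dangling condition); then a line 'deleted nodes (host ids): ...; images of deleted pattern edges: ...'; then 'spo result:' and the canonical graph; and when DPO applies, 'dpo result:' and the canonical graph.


dpo_applies: no
(the rule deletes node 3, which keeps host edge (2,3,e) outside the match image — the dangling condition fails, DPO blocks; SPO proceeds and side-deletes such edges)
deleted nodes (host ids): 3, 6; images of deleted pattern edges: (6,15,e); (15,6,e)
spo result:
nodes: 1:p, 2:q, 5:q, 7:q, 9:q, 12:q, 13:p, 15:p, 16:q
edges: (1,7,e); (1,9,e); (5,2,e); (15,16,e)


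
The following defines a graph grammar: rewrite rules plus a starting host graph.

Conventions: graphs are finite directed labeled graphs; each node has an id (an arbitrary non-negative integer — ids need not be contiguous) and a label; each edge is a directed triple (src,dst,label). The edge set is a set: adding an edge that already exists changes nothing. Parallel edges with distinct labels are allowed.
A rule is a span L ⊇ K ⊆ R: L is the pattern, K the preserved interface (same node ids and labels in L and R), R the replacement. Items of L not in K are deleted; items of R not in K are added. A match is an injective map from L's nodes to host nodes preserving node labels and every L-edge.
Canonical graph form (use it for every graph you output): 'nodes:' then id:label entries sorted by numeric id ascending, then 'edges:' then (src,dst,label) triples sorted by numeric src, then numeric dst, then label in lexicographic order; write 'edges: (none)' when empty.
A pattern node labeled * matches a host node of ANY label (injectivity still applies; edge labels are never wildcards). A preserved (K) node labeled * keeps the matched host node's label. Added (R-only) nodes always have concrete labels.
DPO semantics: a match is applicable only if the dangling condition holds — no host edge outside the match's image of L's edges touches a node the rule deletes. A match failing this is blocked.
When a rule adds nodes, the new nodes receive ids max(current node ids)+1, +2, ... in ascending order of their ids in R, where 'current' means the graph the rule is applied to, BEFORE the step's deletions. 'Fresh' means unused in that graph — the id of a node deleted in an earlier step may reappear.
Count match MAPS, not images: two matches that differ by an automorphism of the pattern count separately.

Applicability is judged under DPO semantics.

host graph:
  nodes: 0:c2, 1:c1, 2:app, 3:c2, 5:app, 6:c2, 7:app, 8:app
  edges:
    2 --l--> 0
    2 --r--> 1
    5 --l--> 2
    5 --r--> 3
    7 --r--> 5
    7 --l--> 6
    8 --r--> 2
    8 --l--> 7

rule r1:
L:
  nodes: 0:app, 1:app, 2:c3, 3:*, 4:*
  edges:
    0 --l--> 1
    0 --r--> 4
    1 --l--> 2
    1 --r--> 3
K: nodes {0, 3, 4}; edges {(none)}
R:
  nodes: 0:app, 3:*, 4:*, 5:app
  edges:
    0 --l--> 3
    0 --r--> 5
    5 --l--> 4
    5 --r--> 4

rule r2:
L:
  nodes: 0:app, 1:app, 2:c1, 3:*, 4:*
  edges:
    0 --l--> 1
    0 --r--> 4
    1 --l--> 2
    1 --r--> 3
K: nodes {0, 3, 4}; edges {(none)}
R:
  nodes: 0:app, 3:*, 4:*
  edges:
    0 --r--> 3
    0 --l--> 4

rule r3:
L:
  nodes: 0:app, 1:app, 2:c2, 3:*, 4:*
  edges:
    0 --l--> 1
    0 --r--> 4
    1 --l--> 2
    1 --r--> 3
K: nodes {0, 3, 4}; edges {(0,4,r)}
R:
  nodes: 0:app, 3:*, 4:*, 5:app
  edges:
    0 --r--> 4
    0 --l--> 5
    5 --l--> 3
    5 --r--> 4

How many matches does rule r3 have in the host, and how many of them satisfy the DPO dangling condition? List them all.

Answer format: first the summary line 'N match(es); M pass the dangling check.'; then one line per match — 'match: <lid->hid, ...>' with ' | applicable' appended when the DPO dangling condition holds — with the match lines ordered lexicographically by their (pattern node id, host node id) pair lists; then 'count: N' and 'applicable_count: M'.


2 match(es); 1 pass the dangling check.
match: 0->5, 1->2, 2->0, 3->1, 4->3
match: 0->8, 1->7, 2->6, 3->5, 4->2 | applicable
count: 2
applicable_count: 1
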